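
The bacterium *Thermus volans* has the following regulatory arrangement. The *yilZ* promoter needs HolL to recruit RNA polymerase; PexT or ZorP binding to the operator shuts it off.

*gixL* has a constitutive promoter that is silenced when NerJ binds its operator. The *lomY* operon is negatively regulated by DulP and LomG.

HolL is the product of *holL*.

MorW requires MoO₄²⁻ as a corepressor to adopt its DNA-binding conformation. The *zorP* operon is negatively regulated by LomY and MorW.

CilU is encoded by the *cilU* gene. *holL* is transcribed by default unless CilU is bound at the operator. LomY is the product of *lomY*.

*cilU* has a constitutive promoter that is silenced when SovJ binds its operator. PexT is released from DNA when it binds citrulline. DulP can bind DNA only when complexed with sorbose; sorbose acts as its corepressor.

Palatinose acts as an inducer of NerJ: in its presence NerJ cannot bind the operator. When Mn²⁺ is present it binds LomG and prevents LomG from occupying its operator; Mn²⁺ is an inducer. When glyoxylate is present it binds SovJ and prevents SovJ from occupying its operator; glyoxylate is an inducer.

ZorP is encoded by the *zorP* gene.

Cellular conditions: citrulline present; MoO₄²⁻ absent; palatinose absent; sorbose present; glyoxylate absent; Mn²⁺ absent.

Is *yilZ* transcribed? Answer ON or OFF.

OFF

Glyoxylate is absent, so SovJ is active.
With repressor SovJ bound, *cilU* is not transcribed.
So CilU is not produced.
With no repressor bound, *holL* is transcribed.
So HolL is produced and active.
Citrulline is present, so PexT is inactive.
Sorbose is present, so DulP is active.
Mn²⁺ is absent, so LomG is active.
With repressor DulP bound, *lomY* is not transcribed.
So LomY is not produced.
MoO₄²⁻ is absent, so MorW is inactive.
With no repressor bound, *zorP* is transcribed.
So ZorP is produced and active.
With repressor ZorP bound, *yilZ* is not transcribed.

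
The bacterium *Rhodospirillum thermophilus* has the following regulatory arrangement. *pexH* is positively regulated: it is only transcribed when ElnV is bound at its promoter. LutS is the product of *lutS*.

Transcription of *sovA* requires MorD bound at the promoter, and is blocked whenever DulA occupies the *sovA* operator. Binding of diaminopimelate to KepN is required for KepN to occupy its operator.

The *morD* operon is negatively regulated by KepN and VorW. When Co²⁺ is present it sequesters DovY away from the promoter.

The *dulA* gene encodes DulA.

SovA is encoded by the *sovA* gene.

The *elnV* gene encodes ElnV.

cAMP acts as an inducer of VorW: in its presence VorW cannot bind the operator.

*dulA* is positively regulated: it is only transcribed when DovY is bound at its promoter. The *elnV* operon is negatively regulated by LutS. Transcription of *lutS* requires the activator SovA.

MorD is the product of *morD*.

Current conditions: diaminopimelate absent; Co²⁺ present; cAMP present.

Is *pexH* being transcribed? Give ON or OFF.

Diaminopimelate is absent, so KepN is inactive.
cAMP is present, so VorW is inactive.
With no repressor bound, *morD* is transcribed.
So MorD is produced and active.
Co²⁺ is present, so DovY is inactive.
Required activator DovY is absent, so *dulA* is not transcribed.
So DulA is not produced.
No repressor is bound and MorD is active, so *sovA* is transcribed.
So SovA is produced and active.
No repressor is bound and SovA is active, so *lutS* is transcribed.
So LutS is produced and active.
With repressor LutS bound, *elnV* is not transcribed.
So ElnV is not produced.
Required activator ElnV is absent, so *pexH* is not transcribed.

OFF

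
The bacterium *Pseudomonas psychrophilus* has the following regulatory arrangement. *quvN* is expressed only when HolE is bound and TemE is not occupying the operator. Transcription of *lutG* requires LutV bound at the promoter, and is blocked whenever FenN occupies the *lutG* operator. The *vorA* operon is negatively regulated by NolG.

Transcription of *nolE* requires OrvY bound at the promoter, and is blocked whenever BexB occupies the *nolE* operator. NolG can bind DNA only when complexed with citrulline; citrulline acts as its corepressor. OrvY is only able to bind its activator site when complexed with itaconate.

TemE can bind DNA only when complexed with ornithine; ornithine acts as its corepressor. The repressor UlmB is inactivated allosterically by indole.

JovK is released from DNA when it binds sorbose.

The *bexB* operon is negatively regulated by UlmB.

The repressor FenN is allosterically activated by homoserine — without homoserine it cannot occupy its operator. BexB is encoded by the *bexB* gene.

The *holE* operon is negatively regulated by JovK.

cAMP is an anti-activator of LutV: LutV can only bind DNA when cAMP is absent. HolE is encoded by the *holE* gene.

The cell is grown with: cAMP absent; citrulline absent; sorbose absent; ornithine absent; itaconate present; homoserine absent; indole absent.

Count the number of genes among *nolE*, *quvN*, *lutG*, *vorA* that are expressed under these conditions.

3

Itaconate is present, so OrvY is active.
Indole is absent, so UlmB is active.
With repressor UlmB bound, *bexB* is not transcribed.
So BexB is not produced.
No repressor is bound and OrvY is active, so *nolE* is transcribed.
→ *nolE* is ON.
Sorbose is absent, so JovK is active.
With repressor JovK bound, *holE* is not transcribed.
So HolE is not produced.
Ornithine is absent, so TemE is inactive.
Required activator HolE is absent, so *quvN* is not transcribed.
→ *quvN* is OFF.
cAMP is absent, so LutV is active.
Homoserine is absent, so FenN is inactive.
No repressor is bound and LutV is active, so *lutG* is transcribed.
→ *lutG* is ON.
Citrulline is absent, so NolG is inactive.
With no repressor bound, *vorA* is transcribed.
→ *vorA* is ON.
3 of the 4 genes are transcribed.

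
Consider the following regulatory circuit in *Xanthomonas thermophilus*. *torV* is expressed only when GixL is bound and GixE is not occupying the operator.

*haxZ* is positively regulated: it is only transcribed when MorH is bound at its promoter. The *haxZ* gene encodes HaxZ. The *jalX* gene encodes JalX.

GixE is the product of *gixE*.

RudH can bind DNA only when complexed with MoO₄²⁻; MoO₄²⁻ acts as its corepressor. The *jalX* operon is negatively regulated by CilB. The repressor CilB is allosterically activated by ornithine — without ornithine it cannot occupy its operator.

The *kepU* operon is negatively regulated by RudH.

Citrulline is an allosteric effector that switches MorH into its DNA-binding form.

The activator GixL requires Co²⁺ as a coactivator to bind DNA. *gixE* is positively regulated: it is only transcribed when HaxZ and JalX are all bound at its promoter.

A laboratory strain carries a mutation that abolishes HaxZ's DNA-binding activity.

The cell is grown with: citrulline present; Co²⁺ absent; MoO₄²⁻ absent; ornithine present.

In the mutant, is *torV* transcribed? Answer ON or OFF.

OFF

Co²⁺ is absent, so GixL is inactive.
HaxZ is non-functional in this strain, so it has no effect.
Ornithine is present, so CilB is active.
With repressor CilB bound, *jalX* is not transcribed.
So JalX is not produced.
Required activator HaxZ is absent, so *gixE* is not transcribed.
So GixE is not produced.
Required activator GixL is absent, so *torV* is not transcribed.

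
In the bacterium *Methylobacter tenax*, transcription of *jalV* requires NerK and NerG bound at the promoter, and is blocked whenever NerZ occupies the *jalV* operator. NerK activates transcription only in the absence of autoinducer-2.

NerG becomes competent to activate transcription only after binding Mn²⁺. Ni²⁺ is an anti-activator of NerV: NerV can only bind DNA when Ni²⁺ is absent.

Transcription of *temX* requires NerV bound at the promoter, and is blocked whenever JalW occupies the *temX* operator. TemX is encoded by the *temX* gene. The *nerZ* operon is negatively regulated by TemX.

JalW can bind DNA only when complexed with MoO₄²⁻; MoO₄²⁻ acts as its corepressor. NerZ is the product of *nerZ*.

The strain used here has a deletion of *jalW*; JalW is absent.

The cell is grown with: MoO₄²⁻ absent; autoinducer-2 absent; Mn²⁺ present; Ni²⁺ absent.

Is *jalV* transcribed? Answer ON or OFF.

ON

Autoinducer-2 is absent, so NerK is active.
Ni²⁺ is absent, so NerV is active.
JalW is non-functional in this strain, so it has no effect.
No repressor is bound and NerV is active, so *temX* is transcribed.
So TemX is produced and active.
With repressor TemX bound, *nerZ* is not transcribed.
So NerZ is not produced.
Mn²⁺ is present, so NerG is active.
No repressor is bound and NerK and NerG are active, so *jalV* is transcribed.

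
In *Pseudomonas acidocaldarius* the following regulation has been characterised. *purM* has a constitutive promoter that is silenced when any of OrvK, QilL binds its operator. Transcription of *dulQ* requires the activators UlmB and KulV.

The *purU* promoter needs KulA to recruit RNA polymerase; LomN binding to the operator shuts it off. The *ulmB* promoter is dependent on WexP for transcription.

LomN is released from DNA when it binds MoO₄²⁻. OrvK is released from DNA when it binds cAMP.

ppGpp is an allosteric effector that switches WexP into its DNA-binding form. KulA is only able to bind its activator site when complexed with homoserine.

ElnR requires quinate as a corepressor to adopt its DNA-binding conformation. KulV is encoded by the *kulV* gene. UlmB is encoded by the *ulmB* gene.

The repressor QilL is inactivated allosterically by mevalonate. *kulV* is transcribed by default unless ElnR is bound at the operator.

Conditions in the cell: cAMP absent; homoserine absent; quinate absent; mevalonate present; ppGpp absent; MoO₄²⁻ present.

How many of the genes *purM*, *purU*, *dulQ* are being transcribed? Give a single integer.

0

cAMP is absent, so OrvK is active.
Mevalonate is present, so QilL is inactive.
With repressor OrvK bound, *purM* is not transcribed.
→ *purM* is OFF.
MoO₄²⁻ is present, so LomN is inactive.
Homoserine is absent, so KulA is inactive.
Required activator KulA is absent, so *purU* is not transcribed.
→ *purU* is OFF.
ppGpp is absent, so WexP is inactive.
Required activator WexP is absent, so *ulmB* is not transcribed.
So UlmB is not produced.
Quinate is absent, so ElnR is inactive.
With no repressor bound, *kulV* is transcribed.
So KulV is produced and active.
Required activator UlmB is absent, so *dulQ* is not transcribed.
→ *dulQ* is OFF.
0 of the 3 genes are transcribed.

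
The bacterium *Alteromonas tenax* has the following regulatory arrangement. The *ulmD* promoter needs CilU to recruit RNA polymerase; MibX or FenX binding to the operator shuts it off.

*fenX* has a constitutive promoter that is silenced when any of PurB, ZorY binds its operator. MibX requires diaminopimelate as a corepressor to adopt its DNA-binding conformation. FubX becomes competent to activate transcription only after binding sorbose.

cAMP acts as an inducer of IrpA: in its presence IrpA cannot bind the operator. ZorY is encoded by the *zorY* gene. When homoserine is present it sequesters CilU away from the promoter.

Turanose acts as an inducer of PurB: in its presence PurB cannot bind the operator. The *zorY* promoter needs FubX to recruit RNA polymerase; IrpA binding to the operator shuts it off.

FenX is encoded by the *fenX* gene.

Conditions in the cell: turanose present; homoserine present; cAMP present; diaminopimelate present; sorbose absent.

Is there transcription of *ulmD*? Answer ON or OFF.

OFF

Diaminopimelate is present, so MibX is active.
Turanose is present, so PurB is inactive.
Sorbose is absent, so FubX is inactive.
cAMP is present, so IrpA is inactive.
Required activator FubX is absent, so *zorY* is not transcribed.
So ZorY is not produced.
With no repressor bound, *fenX* is transcribed.
So FenX is produced and active.
Homoserine is present, so CilU is inactive.
With repressor MibX bound, *ulmD* is not transcribed.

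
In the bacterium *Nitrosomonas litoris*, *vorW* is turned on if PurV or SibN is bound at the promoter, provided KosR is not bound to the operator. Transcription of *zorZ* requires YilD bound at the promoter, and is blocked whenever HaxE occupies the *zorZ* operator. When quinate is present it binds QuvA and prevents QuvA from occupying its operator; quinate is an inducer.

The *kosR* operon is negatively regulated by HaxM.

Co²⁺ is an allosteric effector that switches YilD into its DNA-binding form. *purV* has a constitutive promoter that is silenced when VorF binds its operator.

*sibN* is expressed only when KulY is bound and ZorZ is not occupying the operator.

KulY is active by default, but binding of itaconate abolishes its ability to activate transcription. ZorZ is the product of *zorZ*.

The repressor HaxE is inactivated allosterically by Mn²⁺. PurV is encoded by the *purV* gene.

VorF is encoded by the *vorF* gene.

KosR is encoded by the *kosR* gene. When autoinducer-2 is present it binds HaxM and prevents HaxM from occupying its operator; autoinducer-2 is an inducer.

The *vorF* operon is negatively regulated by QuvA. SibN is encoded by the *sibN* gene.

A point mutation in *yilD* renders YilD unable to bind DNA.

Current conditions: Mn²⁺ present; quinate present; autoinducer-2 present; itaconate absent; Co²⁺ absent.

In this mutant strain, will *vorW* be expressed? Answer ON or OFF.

Quinate is present, so QuvA is inactive.
With no repressor bound, *vorF* is transcribed.
So VorF is produced and active.
With repressor VorF bound, *purV* is not transcribed.
So PurV is not produced.
YilD is non-functional in this strain, so it has no effect.
Mn²⁺ is present, so HaxE is inactive.
Required activator YilD is absent, so *zorZ* is not transcribed.
So ZorZ is not produced.
Itaconate is absent, so KulY is active.
No repressor is bound and KulY is active, so *sibN* is transcribed.
So SibN is produced and active.
Autoinducer-2 is present, so HaxM is inactive.
With no repressor bound, *kosR* is transcribed.
So KosR is produced and active.
With repressor KosR bound, *vorW* is not transcribed.

OFF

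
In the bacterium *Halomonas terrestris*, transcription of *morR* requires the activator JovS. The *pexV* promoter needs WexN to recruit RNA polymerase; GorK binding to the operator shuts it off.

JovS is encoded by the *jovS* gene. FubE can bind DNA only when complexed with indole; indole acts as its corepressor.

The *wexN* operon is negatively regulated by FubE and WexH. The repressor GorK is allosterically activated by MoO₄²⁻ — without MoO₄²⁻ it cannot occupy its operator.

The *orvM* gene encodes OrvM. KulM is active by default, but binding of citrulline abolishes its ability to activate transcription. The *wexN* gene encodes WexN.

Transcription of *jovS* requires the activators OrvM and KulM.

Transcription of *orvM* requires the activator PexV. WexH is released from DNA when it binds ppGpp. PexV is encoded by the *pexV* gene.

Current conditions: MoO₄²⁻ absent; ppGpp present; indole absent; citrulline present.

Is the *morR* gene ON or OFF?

OFF

Indole is absent, so FubE is inactive.
ppGpp is present, so WexH is inactive.
With no repressor bound, *wexN* is transcribed.
So WexN is produced and active.
MoO₄²⁻ is absent, so GorK is inactive.
No repressor is bound and WexN is active, so *pexV* is transcribed.
So PexV is produced and active.
No repressor is bound and PexV is active, so *orvM* is transcribed.
So OrvM is produced and active.
Citrulline is present, so KulM is inactive.
Required activator KulM is absent, so *jovS* is not transcribed.
So JovS is not produced.
Required activator JovS is absent, so *morR* is not transcribed.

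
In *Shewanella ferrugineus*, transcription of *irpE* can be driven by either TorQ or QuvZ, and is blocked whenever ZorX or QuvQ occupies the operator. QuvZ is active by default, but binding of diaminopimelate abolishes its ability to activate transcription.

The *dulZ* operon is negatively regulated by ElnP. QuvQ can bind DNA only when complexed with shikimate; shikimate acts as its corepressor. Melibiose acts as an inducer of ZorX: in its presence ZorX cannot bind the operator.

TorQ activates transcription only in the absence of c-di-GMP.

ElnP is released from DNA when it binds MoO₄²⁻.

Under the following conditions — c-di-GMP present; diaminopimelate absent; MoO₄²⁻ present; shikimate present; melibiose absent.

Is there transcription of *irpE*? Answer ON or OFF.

Melibiose is absent, so ZorX is active.
c-di-GMP is present, so TorQ is inactive.
Shikimate is present, so QuvQ is active.
Diaminopimelate is absent, so QuvZ is active.
With repressor ZorX bound, *irpE* is not transcribed.

OFF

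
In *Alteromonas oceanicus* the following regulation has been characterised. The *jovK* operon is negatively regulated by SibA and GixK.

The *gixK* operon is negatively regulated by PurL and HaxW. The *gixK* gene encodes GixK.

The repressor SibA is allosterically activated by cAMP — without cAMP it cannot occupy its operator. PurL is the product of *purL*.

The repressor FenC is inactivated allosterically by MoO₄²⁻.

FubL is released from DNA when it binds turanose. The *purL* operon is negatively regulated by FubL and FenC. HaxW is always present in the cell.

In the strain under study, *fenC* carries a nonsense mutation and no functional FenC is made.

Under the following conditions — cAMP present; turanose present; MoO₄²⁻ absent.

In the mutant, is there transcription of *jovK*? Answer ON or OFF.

cAMP is present, so SibA is active.
Turanose is present, so FubL is inactive.
FenC is non-functional in this strain, so it has no effect.
With no repressor bound, *purL* is transcribed.
So PurL is produced and active.
HaxW is produced constitutively and is active.
With repressor PurL bound, *gixK* is not transcribed.
So GixK is not produced.
With repressor SibA bound, *jovK* is not transcribed.

OFF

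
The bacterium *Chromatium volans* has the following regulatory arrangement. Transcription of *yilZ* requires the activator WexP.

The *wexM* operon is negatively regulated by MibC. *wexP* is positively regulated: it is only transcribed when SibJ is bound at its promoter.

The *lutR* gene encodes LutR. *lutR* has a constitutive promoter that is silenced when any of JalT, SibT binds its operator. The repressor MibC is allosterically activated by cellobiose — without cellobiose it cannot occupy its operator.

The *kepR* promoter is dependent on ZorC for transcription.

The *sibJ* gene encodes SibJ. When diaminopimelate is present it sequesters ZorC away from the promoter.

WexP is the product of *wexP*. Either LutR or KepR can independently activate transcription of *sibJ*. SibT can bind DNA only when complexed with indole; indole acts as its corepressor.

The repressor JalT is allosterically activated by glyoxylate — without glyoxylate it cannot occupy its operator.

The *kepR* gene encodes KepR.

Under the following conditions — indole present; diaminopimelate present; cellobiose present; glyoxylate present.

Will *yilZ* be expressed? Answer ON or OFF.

OFF

Glyoxylate is present, so JalT is active.
Indole is present, so SibT is active.
With repressor JalT bound, *lutR* is not transcribed.
So LutR is not produced.
Diaminopimelate is present, so ZorC is inactive.
Required activator ZorC is absent, so *kepR* is not transcribed.
So KepR is not produced.
No activator is available at the *sibJ* promoter, so *sibJ* is not transcribed.
So SibJ is not produced.
Required activator SibJ is absent, so *wexP* is not transcribed.
So WexP is not produced.
Required activator WexP is absent, so *yilZ* is not transcribed.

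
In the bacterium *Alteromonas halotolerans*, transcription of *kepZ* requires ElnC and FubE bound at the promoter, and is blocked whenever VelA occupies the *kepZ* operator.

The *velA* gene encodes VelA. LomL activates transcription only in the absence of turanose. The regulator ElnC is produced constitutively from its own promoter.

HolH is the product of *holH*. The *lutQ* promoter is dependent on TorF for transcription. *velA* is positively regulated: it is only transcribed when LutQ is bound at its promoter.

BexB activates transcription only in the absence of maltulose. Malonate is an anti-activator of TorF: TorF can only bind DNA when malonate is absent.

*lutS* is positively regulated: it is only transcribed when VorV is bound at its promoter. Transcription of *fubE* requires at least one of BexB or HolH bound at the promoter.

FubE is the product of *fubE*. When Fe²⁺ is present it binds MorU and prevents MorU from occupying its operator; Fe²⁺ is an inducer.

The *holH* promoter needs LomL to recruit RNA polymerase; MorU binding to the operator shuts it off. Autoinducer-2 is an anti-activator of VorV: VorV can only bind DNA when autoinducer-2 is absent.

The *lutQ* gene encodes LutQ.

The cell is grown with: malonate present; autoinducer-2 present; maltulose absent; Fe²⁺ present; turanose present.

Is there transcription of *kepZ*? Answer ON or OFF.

ON

ElnC is produced constitutively and is active.
Maltulose is absent, so BexB is active.
Fe²⁺ is present, so MorU is inactive.
Turanose is present, so LomL is inactive.
Required activator LomL is absent, so *holH* is not transcribed.
So HolH is not produced.
Activator BexB is present, so *fubE* is transcribed.
So FubE is produced and active.
Malonate is present, so TorF is inactive.
Required activator TorF is absent, so *lutQ* is not transcribed.
So LutQ is not produced.
Required activator LutQ is absent, so *velA* is not transcribed.
So VelA is not produced.
No repressor is bound and ElnC and FubE are active, so *kepZ* is transcribed.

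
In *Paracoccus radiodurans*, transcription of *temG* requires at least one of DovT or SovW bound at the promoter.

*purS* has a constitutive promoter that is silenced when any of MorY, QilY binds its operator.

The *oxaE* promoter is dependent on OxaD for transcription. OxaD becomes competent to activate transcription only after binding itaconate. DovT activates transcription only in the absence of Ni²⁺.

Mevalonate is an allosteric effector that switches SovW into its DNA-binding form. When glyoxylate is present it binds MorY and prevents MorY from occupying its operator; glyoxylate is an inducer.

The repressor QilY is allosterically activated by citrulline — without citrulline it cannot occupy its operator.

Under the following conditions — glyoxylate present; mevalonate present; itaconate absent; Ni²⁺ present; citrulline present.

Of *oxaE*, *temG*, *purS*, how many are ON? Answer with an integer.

Itaconate is absent, so OxaD is inactive.
Required activator OxaD is absent, so *oxaE* is not transcribed.
→ *oxaE* is OFF.
Ni²⁺ is present, so DovT is inactive.
Mevalonate is present, so SovW is active.
Activator SovW is present, so *temG* is transcribed.
→ *temG* is ON.
Glyoxylate is present, so MorY is inactive.
Citrulline is present, so QilY is active.
With repressor QilY bound, *purS* is not transcribed.
→ *purS* is OFF.
1 of the 3 genes is transcribed.

1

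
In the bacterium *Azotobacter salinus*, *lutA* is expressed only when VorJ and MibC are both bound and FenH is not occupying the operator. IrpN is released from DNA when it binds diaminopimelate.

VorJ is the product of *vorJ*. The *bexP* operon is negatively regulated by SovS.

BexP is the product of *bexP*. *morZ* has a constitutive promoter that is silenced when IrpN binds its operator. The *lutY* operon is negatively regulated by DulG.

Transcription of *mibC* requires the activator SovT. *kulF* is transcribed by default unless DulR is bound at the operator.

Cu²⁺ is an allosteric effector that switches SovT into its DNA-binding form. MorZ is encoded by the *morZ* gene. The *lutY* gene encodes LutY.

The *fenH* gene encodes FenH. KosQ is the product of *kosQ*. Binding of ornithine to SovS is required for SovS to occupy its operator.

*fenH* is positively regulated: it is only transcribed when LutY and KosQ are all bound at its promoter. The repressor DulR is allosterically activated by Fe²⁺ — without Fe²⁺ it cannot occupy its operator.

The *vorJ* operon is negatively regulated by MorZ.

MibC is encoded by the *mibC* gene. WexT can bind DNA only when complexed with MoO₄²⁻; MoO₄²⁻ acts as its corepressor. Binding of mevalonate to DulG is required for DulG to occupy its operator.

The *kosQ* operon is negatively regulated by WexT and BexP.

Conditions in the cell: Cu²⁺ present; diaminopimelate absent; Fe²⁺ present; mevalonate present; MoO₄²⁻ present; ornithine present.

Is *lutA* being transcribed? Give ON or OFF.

ON

Mevalonate is present, so DulG is active.
With repressor DulG bound, *lutY* is not transcribed.
So LutY is not produced.
MoO₄²⁻ is present, so WexT is active.
Ornithine is present, so SovS is active.
With repressor SovS bound, *bexP* is not transcribed.
So BexP is not produced.
With repressor WexT bound, *kosQ* is not transcribed.
So KosQ is not produced.
Required activator LutY is absent, so *fenH* is not transcribed.
So FenH is not produced.
Diaminopimelate is absent, so IrpN is active.
With repressor IrpN bound, *morZ* is not transcribed.
So MorZ is not produced.
With no repressor bound, *vorJ* is transcribed.
So VorJ is produced and active.
Cu²⁺ is present, so SovT is active.
No repressor is bound and SovT is active, so *mibC* is transcribed.
So MibC is produced and active.
No repressor is bound and VorJ and MibC are active, so *lutA* is transcribed.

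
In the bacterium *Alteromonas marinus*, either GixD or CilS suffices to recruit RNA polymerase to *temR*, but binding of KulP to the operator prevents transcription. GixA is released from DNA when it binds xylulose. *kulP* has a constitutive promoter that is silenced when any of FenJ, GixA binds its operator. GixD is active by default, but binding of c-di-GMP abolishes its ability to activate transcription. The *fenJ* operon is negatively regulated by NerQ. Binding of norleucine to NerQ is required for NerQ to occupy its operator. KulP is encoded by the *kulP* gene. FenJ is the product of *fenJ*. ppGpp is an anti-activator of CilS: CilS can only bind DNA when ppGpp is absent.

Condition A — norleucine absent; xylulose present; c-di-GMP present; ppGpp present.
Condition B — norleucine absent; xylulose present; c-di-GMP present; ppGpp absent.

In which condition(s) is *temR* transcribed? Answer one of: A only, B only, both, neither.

Condition A:
Norleucine is absent, so NerQ is inactive.
With no repressor bound, *fenJ* is transcribed.
So FenJ is produced and active.
Xylulose is present, so GixA is inactive.
With repressor FenJ bound, *kulP* is not transcribed.
So KulP is not produced.
c-di-GMP is present, so GixD is inactive.
ppGpp is present, so CilS is inactive.
No activator is available at the *temR* promoter, so *temR* is not transcribed.
→ *temR* is OFF in A.
Condition B:
Norleucine is absent, so NerQ is inactive.
With no repressor bound, *fenJ* is transcribed.
So FenJ is produced and active.
Xylulose is present, so GixA is inactive.
With repressor FenJ bound, *kulP* is not transcribed.
So KulP is not produced.
c-di-GMP is present, so GixD is inactive.
ppGpp is absent, so CilS is active.
Activator CilS is present, so *temR* is transcribed.
→ *temR* is ON in B.

B only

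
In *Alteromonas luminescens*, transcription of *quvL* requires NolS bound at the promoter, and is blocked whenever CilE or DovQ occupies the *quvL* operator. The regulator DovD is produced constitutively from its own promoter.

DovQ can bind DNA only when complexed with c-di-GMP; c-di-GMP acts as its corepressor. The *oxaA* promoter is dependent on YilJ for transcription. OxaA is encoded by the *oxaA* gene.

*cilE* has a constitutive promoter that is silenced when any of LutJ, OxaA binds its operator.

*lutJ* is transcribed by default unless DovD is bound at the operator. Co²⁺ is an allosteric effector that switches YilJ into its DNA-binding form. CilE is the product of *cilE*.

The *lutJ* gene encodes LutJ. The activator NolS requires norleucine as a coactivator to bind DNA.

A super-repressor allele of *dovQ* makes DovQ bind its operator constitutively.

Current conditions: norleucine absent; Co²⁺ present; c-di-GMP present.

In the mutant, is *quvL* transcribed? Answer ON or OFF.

OFF

DovD is produced constitutively and is active.
With repressor DovD bound, *lutJ* is not transcribed.
So LutJ is not produced.
Co²⁺ is present, so YilJ is active.
No repressor is bound and YilJ is active, so *oxaA* is transcribed.
So OxaA is produced and active.
With repressor OxaA bound, *cilE* is not transcribed.
So CilE is not produced.
DovQ is constitutively active in this strain.
Norleucine is absent, so NolS is inactive.
With repressor DovQ bound, *quvL* is not transcribed.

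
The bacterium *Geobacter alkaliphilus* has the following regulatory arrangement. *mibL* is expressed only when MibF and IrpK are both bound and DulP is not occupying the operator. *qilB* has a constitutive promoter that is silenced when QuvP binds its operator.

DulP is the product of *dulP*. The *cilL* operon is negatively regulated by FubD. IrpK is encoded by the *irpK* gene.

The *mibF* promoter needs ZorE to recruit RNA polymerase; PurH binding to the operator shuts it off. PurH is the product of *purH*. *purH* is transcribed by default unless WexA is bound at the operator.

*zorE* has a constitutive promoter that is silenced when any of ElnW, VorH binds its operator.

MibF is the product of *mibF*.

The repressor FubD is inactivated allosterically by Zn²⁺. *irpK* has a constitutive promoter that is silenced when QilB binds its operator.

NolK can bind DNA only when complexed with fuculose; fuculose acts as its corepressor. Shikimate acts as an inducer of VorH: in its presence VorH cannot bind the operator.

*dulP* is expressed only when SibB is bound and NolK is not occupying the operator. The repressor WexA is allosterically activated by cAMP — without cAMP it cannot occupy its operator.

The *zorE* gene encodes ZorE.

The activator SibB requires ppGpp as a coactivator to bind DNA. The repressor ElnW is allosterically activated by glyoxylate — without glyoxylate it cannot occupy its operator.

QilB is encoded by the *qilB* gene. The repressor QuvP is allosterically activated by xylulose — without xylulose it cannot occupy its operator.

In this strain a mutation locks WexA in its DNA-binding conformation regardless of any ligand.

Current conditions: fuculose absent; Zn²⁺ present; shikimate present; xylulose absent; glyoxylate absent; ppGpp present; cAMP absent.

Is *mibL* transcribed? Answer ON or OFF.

WexA is constitutively active in this strain.
With repressor WexA bound, *purH* is not transcribed.
So PurH is not produced.
Glyoxylate is absent, so ElnW is inactive.
Shikimate is present, so VorH is inactive.
With no repressor bound, *zorE* is transcribed.
So ZorE is produced and active.
No repressor is bound and ZorE is active, so *mibF* is transcribed.
So MibF is produced and active.
ppGpp is present, so SibB is active.
Fuculose is absent, so NolK is inactive.
No repressor is bound and SibB is active, so *dulP* is transcribed.
So DulP is produced and active.
Xylulose is absent, so QuvP is inactive.
With no repressor bound, *qilB* is transcribed.
So QilB is produced and active.
With repressor QilB bound, *irpK* is not transcribed.
So IrpK is not produced.
With repressor DulP bound, *mibL* is not transcribed.

OFF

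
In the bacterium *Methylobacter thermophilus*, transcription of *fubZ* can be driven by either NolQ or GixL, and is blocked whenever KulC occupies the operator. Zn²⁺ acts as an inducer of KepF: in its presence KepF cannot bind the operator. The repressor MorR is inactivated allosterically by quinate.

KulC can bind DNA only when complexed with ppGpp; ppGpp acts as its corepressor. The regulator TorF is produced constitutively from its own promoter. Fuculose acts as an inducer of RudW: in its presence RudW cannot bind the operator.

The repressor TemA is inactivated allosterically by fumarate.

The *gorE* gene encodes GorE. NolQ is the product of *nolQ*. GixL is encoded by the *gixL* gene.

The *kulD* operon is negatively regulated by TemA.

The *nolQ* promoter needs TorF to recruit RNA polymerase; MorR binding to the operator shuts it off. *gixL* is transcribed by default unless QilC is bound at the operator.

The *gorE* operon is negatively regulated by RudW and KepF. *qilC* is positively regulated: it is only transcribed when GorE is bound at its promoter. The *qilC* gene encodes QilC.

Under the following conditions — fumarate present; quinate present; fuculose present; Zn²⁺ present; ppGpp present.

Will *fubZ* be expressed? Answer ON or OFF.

ppGpp is present, so KulC is active.
Quinate is present, so MorR is inactive.
TorF is produced constitutively and is active.
No repressor is bound and TorF is active, so *nolQ* is transcribed.
So NolQ is produced and active.
Fuculose is present, so RudW is inactive.
Zn²⁺ is present, so KepF is inactive.
With no repressor bound, *gorE* is transcribed.
So GorE is produced and active.
No repressor is bound and GorE is active, so *qilC* is transcribed.
So QilC is produced and active.
With repressor QilC bound, *gixL* is not transcribed.
So GixL is not produced.
With repressor KulC bound, *fubZ* is not transcribed.

OFF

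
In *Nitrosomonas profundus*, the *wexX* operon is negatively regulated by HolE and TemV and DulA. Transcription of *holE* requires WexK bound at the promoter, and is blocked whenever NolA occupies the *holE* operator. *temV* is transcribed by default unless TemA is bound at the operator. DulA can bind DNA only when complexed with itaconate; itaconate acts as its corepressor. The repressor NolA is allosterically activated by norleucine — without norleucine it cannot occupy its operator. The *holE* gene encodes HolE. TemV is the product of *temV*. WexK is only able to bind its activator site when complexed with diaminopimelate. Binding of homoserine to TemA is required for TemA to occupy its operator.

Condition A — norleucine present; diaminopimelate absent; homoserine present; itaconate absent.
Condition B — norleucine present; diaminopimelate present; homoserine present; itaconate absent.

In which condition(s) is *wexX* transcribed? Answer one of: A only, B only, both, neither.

Condition A:
Norleucine is present, so NolA is active.
Diaminopimelate is absent, so WexK is inactive.
With repressor NolA bound, *holE* is not transcribed.
So HolE is not produced.
Homoserine is present, so TemA is active.
With repressor TemA bound, *temV* is not transcribed.
So TemV is not produced.
Itaconate is absent, so DulA is inactive.
With no repressor bound, *wexX* is transcribed.
→ *wexX* is ON in A.
Condition B:
Norleucine is present, so NolA is active.
Diaminopimelate is present, so WexK is active.
With repressor NolA bound, *holE* is not transcribed.
So HolE is not produced.
Homoserine is present, so TemA is active.
With repressor TemA bound, *temV* is not transcribed.
So TemV is not produced.
Itaconate is absent, so DulA is inactive.
With no repressor bound, *wexX* is transcribed.
→ *wexX* is ON in B.

both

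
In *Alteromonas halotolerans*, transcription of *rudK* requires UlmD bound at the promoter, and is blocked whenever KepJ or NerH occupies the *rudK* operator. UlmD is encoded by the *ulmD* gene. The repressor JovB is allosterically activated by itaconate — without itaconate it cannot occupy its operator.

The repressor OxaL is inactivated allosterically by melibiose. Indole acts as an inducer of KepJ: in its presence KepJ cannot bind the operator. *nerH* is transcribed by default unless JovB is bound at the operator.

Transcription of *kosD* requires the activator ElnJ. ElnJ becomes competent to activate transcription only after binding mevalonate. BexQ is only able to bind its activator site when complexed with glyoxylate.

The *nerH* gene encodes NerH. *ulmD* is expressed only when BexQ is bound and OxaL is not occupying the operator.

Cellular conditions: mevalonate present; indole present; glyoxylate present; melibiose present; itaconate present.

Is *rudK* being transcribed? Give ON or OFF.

Indole is present, so KepJ is inactive.
Itaconate is present, so JovB is active.
With repressor JovB bound, *nerH* is not transcribed.
So NerH is not produced.
Glyoxylate is present, so BexQ is active.
Melibiose is present, so OxaL is inactive.
No repressor is bound and BexQ is active, so *ulmD* is transcribed.
So UlmD is produced and active.
No repressor is bound and UlmD is active, so *rudK* is transcribed.

ON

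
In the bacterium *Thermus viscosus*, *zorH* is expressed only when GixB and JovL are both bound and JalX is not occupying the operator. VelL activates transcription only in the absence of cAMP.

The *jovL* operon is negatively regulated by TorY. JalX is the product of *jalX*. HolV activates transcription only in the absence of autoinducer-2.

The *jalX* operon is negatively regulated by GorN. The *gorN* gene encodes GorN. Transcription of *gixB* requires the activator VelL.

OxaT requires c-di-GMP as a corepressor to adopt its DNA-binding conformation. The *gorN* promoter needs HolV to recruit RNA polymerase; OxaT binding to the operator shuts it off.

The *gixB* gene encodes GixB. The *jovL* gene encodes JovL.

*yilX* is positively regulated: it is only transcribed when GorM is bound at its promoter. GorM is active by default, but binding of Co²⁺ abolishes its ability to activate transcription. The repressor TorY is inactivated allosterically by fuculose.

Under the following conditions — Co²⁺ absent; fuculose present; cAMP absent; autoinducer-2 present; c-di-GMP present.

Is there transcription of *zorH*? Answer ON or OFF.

c-di-GMP is present, so OxaT is active.
Autoinducer-2 is present, so HolV is inactive.
With repressor OxaT bound, *gorN* is not transcribed.
So GorN is not produced.
With no repressor bound, *jalX* is transcribed.
So JalX is produced and active.
cAMP is absent, so VelL is active.
No repressor is bound and VelL is active, so *gixB* is transcribed.
So GixB is produced and active.
Fuculose is present, so TorY is inactive.
With no repressor bound, *jovL* is transcribed.
So JovL is produced and active.
With repressor JalX bound, *zorH* is not transcribed.

OFF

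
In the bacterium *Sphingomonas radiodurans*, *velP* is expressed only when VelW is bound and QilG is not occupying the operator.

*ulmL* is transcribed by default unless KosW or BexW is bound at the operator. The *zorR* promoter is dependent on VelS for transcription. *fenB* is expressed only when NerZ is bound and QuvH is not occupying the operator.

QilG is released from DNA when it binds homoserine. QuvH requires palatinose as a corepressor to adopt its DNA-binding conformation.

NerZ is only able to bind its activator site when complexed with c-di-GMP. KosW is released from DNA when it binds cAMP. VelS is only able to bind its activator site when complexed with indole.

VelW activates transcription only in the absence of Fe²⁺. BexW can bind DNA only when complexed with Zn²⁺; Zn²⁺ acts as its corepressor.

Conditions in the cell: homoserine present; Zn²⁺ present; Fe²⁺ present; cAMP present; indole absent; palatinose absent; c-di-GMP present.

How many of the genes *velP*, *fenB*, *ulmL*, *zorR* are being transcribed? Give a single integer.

1

Homoserine is present, so QilG is inactive.
Fe²⁺ is present, so VelW is inactive.
Required activator VelW is absent, so *velP* is not transcribed.
→ *velP* is OFF.
c-di-GMP is present, so NerZ is active.
Palatinose is absent, so QuvH is inactive.
No repressor is bound and NerZ is active, so *fenB* is transcribed.
→ *fenB* is ON.
cAMP is present, so KosW is inactive.
Zn²⁺ is present, so BexW is active.
With repressor BexW bound, *ulmL* is not transcribed.
→ *ulmL* is OFF.
Indole is absent, so VelS is inactive.
Required activator VelS is absent, so *zorR* is not transcribed.
→ *zorR* is OFF.
1 of the 4 genes is transcribed.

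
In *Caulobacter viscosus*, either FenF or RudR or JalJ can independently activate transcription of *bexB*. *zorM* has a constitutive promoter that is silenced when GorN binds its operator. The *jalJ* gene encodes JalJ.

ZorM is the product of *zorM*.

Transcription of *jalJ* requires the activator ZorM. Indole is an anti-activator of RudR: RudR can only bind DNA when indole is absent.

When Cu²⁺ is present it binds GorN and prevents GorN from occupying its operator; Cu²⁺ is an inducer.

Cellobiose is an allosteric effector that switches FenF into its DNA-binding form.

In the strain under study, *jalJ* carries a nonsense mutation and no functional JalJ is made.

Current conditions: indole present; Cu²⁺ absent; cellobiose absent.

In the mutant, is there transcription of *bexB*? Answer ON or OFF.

Cellobiose is absent, so FenF is inactive.
Indole is present, so RudR is inactive.
JalJ is non-functional in this strain, so it has no effect.
No activator is available at the *bexB* promoter, so *bexB* is not transcribed.

OFF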